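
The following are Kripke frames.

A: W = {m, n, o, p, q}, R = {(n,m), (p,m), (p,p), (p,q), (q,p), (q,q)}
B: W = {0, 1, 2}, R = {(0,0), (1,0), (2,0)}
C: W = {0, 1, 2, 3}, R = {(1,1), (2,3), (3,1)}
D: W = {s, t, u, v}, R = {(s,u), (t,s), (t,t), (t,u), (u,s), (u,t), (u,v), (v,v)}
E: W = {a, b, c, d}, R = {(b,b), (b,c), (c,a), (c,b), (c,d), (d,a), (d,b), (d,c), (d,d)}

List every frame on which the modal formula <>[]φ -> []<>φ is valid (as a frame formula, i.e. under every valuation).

B, C

The schema corresponds to convergence: forall x forall y forall z (Rxy & Rxz -> exists w (Ryw & Rzw)).
A: fails — Rnm and Rnm but m and m have no common successor.
B: ✓.
C: ✓.
D: fails — Rts and Rtu but s and u have no common successor.
E: fails — Rcd and Rca but d and a have no common successor.
Valid on: B, C.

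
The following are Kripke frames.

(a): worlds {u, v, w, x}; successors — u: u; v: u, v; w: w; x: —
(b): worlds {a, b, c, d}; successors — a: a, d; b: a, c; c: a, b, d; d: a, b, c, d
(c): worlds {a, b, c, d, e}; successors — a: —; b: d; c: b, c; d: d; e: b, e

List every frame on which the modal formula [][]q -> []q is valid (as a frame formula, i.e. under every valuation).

Frame correspondent (Sahlqvist): forall x forall y (Rxy -> exists z (Rxz & Rzy)) — i.e. density.
(a): condition met.
(b): fails — Rbc but no z with Rbz and Rzc.
(c): condition met.

(a), (c)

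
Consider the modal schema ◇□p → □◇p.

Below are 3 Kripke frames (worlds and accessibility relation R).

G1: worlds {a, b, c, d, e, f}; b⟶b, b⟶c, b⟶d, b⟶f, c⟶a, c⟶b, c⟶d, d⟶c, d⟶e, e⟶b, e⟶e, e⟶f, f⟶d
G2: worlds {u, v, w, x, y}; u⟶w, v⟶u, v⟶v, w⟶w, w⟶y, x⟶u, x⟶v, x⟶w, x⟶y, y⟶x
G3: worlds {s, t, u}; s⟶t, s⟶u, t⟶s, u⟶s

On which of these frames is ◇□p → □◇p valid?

This is the axiom for convergence; its first-order frame correspondent is ∀x ∀y ∀z (Rxy ∧ Rxz → ∃w (Ryw ∧ Rzw)).
G1: fails — Rbc and Rbd but c and d have no common successor.
G2: fails — Rvv and Rvu but v and u have no common successor.
G3: ✓.

G3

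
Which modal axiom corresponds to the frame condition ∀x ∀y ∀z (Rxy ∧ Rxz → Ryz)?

A defining formula is ◇ψ → □◇ψ (the 5 axiom).

◇ψ → □◇ψ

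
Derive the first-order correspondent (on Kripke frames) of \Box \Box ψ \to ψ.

\forall x \exists w (x R^2 w \wedge x = w)

This is a Sahlqvist (Geach-type) schema ◇^0□^2ψ → □^0◇^0ψ.
Minimal-valuation argument: fix x; take any y with xR^0y and any z with xR^0z. Set V(ψ) to the set of worlds R-reachable from y in exactly 2 steps. Then □^2ψ holds at y, so the antecedent holds at x; validity forces ◇^0ψ at z, giving a w with zR^0w and yR^2w.
First-order correspondent: \forall x \exists w (x R^2 w \wedge x = w).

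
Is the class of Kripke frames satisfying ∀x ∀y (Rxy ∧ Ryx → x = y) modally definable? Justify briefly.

Modal frame validity is preserved under surjective bounded morphisms.
The 6-cycle (worlds w0,w1,w2,w3,w4,w5 with w0→w1→w2→w3→w4→w5→w0) is antisymmetric. Sending even-indexed worlds to a and odd-indexed worlds to b is a surjective bounded morphism onto the two-world frame with a↔b, which is not antisymmetric.
Hence antisymmetry is not modally definable.

No — not modally definable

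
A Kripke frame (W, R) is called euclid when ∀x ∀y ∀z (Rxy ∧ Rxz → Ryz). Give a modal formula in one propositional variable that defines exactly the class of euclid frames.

◇p → □◇p

This is the Euclidean property; the standard corresponding axiom is 5: ◇p → □◇p.
Suppose ◇p→□◇p is valid. Take Rxy, Rxz and set V(p)={y}. Then ◇p at x, so □◇p at x, so ◇p at z, so some w with Rzw has p; w=y, i.e. Rzy. By symmetry of the argument, Ryz.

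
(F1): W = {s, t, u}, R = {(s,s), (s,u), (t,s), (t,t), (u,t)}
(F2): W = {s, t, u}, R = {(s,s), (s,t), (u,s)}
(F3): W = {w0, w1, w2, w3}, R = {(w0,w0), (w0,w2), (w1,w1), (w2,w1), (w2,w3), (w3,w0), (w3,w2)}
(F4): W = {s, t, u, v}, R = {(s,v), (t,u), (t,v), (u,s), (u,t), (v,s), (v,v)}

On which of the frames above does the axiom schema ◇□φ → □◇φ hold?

This is the axiom for convergence; its first-order frame correspondent is ∀x ∀y ∀z (Rxy ∧ Rxz → ∃w (Ryw ∧ Rzw)).
(F1): fails — Rsu and Rss but u and s have no common successor.
(F2): fails — Rss and Rst but s and t have no common successor.
(F3): fails — Rw0w2 and Rw0w0 but w2 and w0 have no common successor.
(F4): condition met.
Valid on: (F4).

(F4)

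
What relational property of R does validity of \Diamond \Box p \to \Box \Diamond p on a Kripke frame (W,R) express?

convergence: \forall x \forall y \forall z (Rxy \wedge Rxz \to \exists w (Ryw \wedge Rzw))

Suppose ◇□p→□◇p is valid. Take Rxy, Rxz and set V(p)={w : Ryw}. Then □p at y so ◇□p at x, so □◇p at x, so ◇p at z, giving w with Rzw and Ryw.
Conversely, on a frame with convergence the schema holds at every world under every valuation.
Frame condition: \forall x \forall y \forall z (Rxy \wedge Rxz \to \exists w (Ryw \wedge Rzw)).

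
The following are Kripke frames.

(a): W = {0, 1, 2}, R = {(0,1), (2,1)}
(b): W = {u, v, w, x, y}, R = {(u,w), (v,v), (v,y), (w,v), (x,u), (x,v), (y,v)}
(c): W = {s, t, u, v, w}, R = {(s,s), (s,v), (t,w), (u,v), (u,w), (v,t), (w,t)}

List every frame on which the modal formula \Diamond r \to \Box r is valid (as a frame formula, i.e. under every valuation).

(a)

This is the axiom for partial functionality; its first-order frame correspondent is \forall x \forall y \forall z (Rxy \wedge Rxz \to y = z).
(a): satisfies the condition.
(b): fails — v sees both v and y.
(c): fails — s sees both s and v.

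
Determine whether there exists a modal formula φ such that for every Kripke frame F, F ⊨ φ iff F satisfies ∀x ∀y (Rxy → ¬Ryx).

No

Any modally definable frame class is closed under surjective bounded morphisms.
The 4-cycle (worlds s,t,u,v with s→t→u→v→s) is asymmetric. Mapping every world to a single reflexive point • is a surjective bounded morphism, and the reflexive point is not asymmetric (R•• but asymmetry requires ¬R••).
So no modal formula (or set of formulas) defines exactly the asymmetric frames.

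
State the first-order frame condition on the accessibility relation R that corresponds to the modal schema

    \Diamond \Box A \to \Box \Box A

This is a Sahlqvist (Geach-type) schema ◇^1□^1A → □^2◇^0A.
Minimal-valuation argument: fix x; take any y with xR^1y and any z with xR^2z. Set V(A) to the set of worlds R-reachable from y in exactly 1 step. Then □^1A holds at y, so the antecedent holds at x; validity forces ◇^0A at z, giving a w with zR^0w and yR^1w.
First-order correspondent: \forall x \forall y \forall z ((xRy \wedge x R^2 z) \to \exists w (yRw \wedge z = w)).

\forall x \forall y \forall z ((xRy \wedge x R^2 z) \to \exists w (yRw \wedge z = w))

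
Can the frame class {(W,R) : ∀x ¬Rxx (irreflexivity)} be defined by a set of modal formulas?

No

Any modally definable frame class is closed under surjective bounded morphisms.
The 3-cycle (worlds w0,w1,w2 with w0→w1→w2→w0) is irreflexive, and the map sending every world to a single reflexive point • is a surjective bounded morphism (forth: every edge maps to (•,•); back: every world has a successor). So any modal formula valid on the 3-cycle is also valid on the reflexive point, which is not irreflexive.
Hence irreflexivity is not modally definable.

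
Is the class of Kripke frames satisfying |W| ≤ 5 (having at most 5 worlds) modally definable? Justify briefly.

No

If a class were modally definable it would be closed under disjoint unions (Goldblatt–Thomason).
Any modal formula valid on each of 6 disjoint one-world frames is valid on their disjoint union (validity is preserved under disjoint unions). Each one-world frame has |W|=1≤5, but the union has |W|=6.
So the class is not modally definable.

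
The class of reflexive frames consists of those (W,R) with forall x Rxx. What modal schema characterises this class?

The condition is reflexivity. The T schema □q → q defines it.

□q → q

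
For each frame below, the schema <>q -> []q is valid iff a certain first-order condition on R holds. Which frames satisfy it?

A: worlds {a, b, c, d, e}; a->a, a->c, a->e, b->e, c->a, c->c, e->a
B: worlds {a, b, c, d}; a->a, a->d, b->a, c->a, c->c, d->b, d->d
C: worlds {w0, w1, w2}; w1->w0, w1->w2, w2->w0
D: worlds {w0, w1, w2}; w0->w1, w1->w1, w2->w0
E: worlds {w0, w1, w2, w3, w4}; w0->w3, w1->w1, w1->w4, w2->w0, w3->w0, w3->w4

D

This is the axiom for partial functionality; its first-order frame correspondent is forall x forall y forall z (Rxy & Rxz -> y = z).
A: fails — a sees both a and c.
B: fails — a sees both a and d.
C: fails — w1 sees both w0 and w2.
D: holds.
E: fails — w1 sees both w1 and w4.
Valid on: D.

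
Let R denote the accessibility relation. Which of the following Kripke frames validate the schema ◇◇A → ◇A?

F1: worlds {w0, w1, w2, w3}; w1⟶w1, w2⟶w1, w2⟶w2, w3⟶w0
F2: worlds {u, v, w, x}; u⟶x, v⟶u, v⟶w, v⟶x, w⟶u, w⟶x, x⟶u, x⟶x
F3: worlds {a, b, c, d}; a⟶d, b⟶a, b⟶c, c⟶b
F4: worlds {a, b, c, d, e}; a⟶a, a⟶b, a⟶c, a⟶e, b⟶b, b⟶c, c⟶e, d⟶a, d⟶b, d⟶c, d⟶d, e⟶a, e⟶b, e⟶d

F1

The schema corresponds to a generalized confluence (Geach) condition: ∀x ∀y (xR²y → ∃w (y = w ∧ xRw)).
F1: ✓.
F2: fails — uR²u but no t with u=t and uRt.
F3: fails — bR²b but no w with b=w and bRw.
F4: fails — aR²d but no w with d=w and aRw.
Valid on: F1.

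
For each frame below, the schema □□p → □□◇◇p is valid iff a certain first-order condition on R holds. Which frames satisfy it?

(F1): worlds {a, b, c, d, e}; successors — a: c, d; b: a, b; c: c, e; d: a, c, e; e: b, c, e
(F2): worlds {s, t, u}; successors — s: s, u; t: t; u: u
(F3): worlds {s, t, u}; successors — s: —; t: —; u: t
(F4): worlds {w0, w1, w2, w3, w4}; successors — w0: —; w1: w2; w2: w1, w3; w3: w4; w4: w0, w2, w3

(F1), (F2), (F3)

This is the axiom for a generalized confluence (Geach) condition; its first-order frame correspondent is ∀x ∀z (xR²z → ∃w (xR²w ∧ zR²w)).
(F1): condition met.
(F2): condition met.
(F3): condition met.
(F4): fails — w3R²w0 but no w with w3R²w and w0R²w.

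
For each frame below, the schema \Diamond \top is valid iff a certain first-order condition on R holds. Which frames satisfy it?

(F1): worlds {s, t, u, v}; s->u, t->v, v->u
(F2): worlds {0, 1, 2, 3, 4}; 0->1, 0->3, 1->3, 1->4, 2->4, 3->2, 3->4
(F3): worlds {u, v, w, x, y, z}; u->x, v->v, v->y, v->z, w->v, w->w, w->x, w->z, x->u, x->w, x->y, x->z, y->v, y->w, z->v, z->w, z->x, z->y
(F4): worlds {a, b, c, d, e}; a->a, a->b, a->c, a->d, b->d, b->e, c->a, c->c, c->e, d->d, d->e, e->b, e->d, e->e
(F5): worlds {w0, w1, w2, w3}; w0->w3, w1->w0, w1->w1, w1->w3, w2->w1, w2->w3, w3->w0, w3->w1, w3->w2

Frame correspondent (Sahlqvist): \forall x \exists y Rxy — i.e. seriality.
(F1): fails — world u has no successor.
(F2): fails — world 4 has no successor.
(F3): satisfies the condition.
(F4): satisfies the condition.
(F5): satisfies the condition.

(F3), (F4), (F5)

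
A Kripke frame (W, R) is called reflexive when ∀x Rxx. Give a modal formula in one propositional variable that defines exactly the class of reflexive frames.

The condition is reflexivity. The T schema □ψ → ψ defines it.
Suppose □ψ→ψ is valid. At any x set V(ψ)={w : Rxw}. Then □ψ holds at x, so ψ holds at x, i.e. Rxx.

□ψ → ψ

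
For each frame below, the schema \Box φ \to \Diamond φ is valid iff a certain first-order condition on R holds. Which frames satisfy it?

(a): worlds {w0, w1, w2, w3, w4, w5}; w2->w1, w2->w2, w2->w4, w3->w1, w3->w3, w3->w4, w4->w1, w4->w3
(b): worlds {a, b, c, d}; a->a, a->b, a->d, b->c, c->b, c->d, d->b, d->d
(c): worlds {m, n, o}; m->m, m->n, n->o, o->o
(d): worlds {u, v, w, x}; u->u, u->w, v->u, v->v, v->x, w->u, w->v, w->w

Frame correspondent (Sahlqvist): \forall x \exists y Rxy — i.e. seriality.
(a): fails — world w0 has no successor.
(b): satisfies the condition.
(c): satisfies the condition.
(d): fails — world x has no successor.

(b), (c)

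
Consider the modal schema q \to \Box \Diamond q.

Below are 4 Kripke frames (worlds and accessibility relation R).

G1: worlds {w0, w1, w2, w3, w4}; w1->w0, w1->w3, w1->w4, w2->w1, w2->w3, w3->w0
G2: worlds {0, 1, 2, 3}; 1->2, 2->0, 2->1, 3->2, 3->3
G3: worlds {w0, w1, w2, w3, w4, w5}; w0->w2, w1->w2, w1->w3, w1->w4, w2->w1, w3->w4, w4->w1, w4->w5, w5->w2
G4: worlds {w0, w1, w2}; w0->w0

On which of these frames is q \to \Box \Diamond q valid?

G4

The schema corresponds to symmetry: \forall x \forall y (Rxy \to Ryx).
G1: fails — Rw1w0 but not Rw0w1.
G2: fails — R32 but not R23.
G3: fails — Rw5w2 but not Rw2w5.
G4: condition met.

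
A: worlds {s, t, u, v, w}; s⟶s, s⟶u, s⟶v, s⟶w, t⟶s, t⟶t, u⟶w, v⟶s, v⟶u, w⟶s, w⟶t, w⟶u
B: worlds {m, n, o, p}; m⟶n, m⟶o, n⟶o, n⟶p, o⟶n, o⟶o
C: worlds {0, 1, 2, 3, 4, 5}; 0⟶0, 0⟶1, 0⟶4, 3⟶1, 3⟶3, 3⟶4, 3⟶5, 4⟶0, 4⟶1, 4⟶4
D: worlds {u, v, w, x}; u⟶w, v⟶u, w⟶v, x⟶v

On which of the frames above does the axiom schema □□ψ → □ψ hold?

C

Frame correspondent (Sahlqvist): ∀x ∀y (Rxy → ∃z (Rxz ∧ Rzy)) — i.e. density.
A: fails — Ruw but no z with Ruz and Rzw.
B: fails — Rnp but no z with Rnz and Rzp.
C: condition met.
D: fails — Rvu but no z with Rvz and Rzu.
Valid on: C.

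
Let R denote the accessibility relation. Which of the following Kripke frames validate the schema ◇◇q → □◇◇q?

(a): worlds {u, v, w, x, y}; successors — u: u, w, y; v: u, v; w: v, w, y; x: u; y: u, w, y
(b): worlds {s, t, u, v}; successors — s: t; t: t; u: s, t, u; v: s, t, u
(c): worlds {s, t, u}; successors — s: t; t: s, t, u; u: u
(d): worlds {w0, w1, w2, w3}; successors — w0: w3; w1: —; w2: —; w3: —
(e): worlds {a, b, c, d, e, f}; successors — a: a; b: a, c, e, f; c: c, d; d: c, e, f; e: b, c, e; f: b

(a), (d)

Frame correspondent (Sahlqvist): ∀x ∀y ∀z ((xR²y ∧ xRz) → ∃w (y = w ∧ zR²w)) — i.e. a generalized confluence (Geach) condition.
(a): holds.
(b): fails — uR²s, uRs but no w with s=w and sR²w.
(c): fails — tR²s, tRu but no w with s=w and uR²w.
(d): holds.
(e): fails — bR²a, bRc but no w with a=w and cR²w.
Valid on: (a), (d).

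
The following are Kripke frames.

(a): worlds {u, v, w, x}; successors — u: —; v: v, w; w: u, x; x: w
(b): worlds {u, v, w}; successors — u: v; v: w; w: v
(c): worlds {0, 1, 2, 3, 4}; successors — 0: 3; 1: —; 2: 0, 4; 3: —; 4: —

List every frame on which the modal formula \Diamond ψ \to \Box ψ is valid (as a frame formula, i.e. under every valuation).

(b)

This is the axiom for partial functionality; its first-order frame correspondent is \forall x \forall y \forall z (Rxy \wedge Rxz \to y = z).
(a): fails — v sees both v and w.
(b): satisfies the condition.
(c): fails — 2 sees both 0 and 4.
Valid on: (b).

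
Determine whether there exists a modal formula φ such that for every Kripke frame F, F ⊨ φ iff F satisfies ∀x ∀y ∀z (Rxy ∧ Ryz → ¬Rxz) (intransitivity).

Not modally definable

Modal frame validity is preserved under surjective bounded morphisms.
The 7-cycle (worlds a,b,c,d,e,f,g with a→b→c→d→e→f→g→a) is intransitive. Mapping every world to a single reflexive point • is a surjective bounded morphism; the reflexive point is not intransitive (R••∧R•• but R••).
So no modal formula (or set of formulas) defines exactly the intransitive frames.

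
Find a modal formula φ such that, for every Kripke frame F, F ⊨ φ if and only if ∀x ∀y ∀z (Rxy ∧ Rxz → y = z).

◇q → □q

This is partial functionality; the standard corresponding axiom is CD: ◇q → □q.
Suppose ◇q→□q is valid. Take Rxy, Rxz and set V(q)={y}. Then ◇q at x, so □q at x, so q at z, i.e. z=y.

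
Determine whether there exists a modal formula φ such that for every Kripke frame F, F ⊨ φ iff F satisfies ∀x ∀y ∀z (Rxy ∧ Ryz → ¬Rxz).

No — not modally definable

Modal frame validity is preserved under surjective bounded morphisms.
The 7-cycle (worlds s,t,u,v,w,x,y with s→t→u→v→w→x→y→s) is intransitive. Mapping every world to a single reflexive point • is a surjective bounded morphism; the reflexive point is not intransitive (R••∧R•• but R••).
So no modal formula (or set of formulas) defines exactly the intransitive frames.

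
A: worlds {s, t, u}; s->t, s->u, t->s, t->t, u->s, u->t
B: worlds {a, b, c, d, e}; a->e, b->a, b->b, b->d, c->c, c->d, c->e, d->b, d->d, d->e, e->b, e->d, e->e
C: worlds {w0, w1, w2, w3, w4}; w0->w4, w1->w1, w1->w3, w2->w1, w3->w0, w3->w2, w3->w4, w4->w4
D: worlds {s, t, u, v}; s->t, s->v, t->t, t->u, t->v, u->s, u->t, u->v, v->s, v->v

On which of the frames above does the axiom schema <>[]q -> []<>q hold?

This is the axiom for convergence; its first-order frame correspondent is forall x forall y forall z (Rxy & Rxz -> exists w (Ryw & Rzw)).
A: ✓.
B: fails — Rbb and Rba but b and a have no common successor.
C: fails — Rw1w1 and Rw1w3 but w1 and w3 have no common successor.
D: ✓.
Valid on: A, D.

A, D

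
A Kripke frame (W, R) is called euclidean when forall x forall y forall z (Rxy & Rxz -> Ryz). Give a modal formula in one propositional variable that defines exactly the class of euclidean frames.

A defining formula is ◇r → □◇r (the 5 axiom).
Suppose ◇r→□◇r is valid. Take Rxy, Rxz and set V(r)={y}. Then ◇r at x, so □◇r at x, so ◇r at z, so some w with Rzw has r; w=y, i.e. Rzy. By symmetry of the argument, Ryz.

◇r → □◇r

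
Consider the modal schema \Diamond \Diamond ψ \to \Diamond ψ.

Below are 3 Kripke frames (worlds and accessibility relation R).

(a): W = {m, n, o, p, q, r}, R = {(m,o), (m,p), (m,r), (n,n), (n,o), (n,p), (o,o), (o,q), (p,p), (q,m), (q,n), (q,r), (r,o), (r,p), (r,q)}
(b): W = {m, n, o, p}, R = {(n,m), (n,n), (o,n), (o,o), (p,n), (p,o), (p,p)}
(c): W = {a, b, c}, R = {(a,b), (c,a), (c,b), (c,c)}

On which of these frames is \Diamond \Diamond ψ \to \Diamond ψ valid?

(c)

Frame correspondent (Sahlqvist): \forall x \forall y \forall z (Rxy \wedge Ryz \to Rxz) — i.e. transitivity.
(a): fails — Rmr and Rrq but not Rmq.
(b): fails — Ron and Rnm but not Rom.
(c): ✓.
Valid on: (c).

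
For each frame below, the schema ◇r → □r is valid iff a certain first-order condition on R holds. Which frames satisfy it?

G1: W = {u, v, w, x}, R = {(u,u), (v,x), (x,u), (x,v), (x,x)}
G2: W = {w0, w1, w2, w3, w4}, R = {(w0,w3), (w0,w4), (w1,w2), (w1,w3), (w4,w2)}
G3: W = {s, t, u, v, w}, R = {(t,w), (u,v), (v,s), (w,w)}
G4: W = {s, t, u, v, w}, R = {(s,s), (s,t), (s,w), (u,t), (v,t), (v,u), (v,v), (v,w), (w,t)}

Frame correspondent (Sahlqvist): ∀x ∀y ∀z (Rxy ∧ Rxz → y = z) — i.e. partial functionality.
G1: fails — x sees both u and v.
G2: fails — w0 sees both w3 and w4.
G3: condition met.
G4: fails — s sees both s and t.
Valid on: G3.

G3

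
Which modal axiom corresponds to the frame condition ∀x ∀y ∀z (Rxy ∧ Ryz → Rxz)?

This is transitivity; the standard corresponding axiom is 4: □r → □□r.
Suppose □r→□□r is valid. Take Rxy, Ryz and set V(r)={w : Rxw}. Then □r at x, so □□r at x, so □r at y, so r at z, i.e. Rxz.

□r → □□r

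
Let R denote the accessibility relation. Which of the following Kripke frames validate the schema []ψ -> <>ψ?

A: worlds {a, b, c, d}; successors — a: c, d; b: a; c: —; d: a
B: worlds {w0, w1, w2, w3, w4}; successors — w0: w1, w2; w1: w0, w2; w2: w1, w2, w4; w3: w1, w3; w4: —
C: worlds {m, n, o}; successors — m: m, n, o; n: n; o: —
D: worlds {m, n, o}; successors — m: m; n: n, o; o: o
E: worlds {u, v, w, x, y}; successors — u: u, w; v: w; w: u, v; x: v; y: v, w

D, E

The schema corresponds to seriality: forall x exists y Rxy.
A: fails — world c has no successor.
B: fails — world w4 has no successor.
C: fails — world o has no successor.
D: satisfies the condition.
E: satisfies the condition.
Valid on: D, E.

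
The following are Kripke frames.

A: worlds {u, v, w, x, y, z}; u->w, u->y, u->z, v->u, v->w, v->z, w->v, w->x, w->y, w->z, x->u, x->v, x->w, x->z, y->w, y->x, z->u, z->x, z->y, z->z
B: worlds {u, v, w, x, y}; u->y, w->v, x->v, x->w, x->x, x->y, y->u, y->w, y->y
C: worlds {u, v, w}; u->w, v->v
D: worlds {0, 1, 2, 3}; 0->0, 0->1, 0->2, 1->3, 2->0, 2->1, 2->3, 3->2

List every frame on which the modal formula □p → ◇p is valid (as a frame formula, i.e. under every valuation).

A, D

This is the axiom for seriality; its first-order frame correspondent is ∀x ∃y Rxy.
A: satisfies the condition.
B: fails — world v has no successor.
C: fails — world w has no successor.
D: satisfies the condition.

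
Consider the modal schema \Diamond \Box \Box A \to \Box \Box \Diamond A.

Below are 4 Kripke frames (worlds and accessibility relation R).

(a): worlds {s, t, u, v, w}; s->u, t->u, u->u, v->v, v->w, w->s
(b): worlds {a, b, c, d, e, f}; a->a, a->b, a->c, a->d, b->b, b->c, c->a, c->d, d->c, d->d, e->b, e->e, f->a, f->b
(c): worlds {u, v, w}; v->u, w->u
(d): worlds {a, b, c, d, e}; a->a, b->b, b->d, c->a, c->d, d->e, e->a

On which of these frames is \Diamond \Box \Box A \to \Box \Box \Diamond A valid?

(c)

Frame correspondent (Sahlqvist): \forall x \forall y \forall z ((xRy \wedge x R^2 z) \to \exists w (y R^2 w \wedge zRw)) — i.e. a generalized confluence (Geach) condition.
(a): fails — vRv, vR²s but no w* with vR²w* and sRw*.
(b): fails — eRe, eR²c but no w with eR²w and cRw.
(c): holds.
(d): fails — bRb, bR²e but no w with bR²w and eRw.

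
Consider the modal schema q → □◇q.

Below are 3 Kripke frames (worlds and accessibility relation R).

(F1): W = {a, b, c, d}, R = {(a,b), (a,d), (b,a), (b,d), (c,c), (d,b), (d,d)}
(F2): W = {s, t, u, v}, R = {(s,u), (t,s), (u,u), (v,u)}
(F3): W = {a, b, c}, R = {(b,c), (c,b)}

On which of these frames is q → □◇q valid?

The schema corresponds to symmetry: ∀x ∀y (Rxy → Ryx).
(F1): fails — Rad but not Rda.
(F2): fails — Rsu but not Rus.
(F3): ✓.
Valid on: (F3).

(F3)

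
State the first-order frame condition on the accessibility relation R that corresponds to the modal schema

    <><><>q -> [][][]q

forall x forall y forall z ((x R^3 y & x R^3 z) -> exists w (y = w & z = w))

This is a Sahlqvist (Geach-type) schema ◇^3□^0q → □^3◇^0q.
Minimal-valuation argument: fix x; take any y with xR^3y and any z with xR^3z. Set V(q) to the set of worlds R-reachable from y in exactly 0 steps. Then □^0q holds at y, so the antecedent holds at x; validity forces ◇^0q at z, giving a w with zR^0w and yR^0w.
First-order correspondent: forall x forall y forall z ((x R^3 y & x R^3 z) -> exists w (y = w & z = w)).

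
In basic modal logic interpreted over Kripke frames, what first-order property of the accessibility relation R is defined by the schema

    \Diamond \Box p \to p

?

This is frame-equivalent to p → □◇p (substitute ¬p for p and contrapose).
Suppose p→□◇p is valid. Take Rxy and set V(p)={x}. Then p at x, so □◇p at x, so ◇p at y, so some z with Ryz has p; z=x, i.e. Ryx.

symmetry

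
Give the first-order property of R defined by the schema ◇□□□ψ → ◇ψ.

This is a Sahlqvist (Geach-type) schema ◇^1□^3ψ → □^0◇^1ψ.
Minimal-valuation argument: fix x; take any y with xR^1y and any z with xR^0z. Set V(ψ) to the set of worlds R-reachable from y in exactly 3 steps. Then □^3ψ holds at y, so the antecedent holds at x; validity forces ◇^1ψ at z, giving a w with zR^1w and yR^3w.
First-order correspondent: ∀x ∀y (xRy → ∃w (yR³w ∧ xRw)).

∀x ∀y (xRy → ∃w (yR³w ∧ xRw))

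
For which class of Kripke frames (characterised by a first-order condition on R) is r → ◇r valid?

reflexivity: ∀x Rxx

This schema is equivalent to the T axiom □r → r.
Its frame correspondent is reflexivity — ∀x Rxx.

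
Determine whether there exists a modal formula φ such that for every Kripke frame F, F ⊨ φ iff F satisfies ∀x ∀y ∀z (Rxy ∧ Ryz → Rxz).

Definable; □r → □□r defines it

This is a Sahlqvist condition; the 4 axiom □r → □□r defines it.
Suppose □r→□□r is valid. Take Rxy, Ryz and set V(r)={w : Rxw}. Then □r at x, so □□r at x, so □r at y, so r at z, i.e. Rxz.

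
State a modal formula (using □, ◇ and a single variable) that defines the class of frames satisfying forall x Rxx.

□p → p

A defining formula is □p → p (the T axiom).
Suppose □p→p is valid. At any x set V(p)={w : Rxw}. Then □p holds at x, so p holds at x, i.e. Rxx.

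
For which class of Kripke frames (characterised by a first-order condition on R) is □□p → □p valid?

density: ∀x ∀y (Rxy → ∃z (Rxz ∧ Rzy))

Suppose □□p→□p is valid. Take Rxy and set V(p)={w : xR²w}. Then □□p at x, so □p at x, so p at y, i.e. ∃z(Rxz∧Rzy).
Conversely, any frame satisfying ∀x ∀y (Rxy → ∃z (Rxz ∧ Rzy)) validates the schema.
So the correspondent is density.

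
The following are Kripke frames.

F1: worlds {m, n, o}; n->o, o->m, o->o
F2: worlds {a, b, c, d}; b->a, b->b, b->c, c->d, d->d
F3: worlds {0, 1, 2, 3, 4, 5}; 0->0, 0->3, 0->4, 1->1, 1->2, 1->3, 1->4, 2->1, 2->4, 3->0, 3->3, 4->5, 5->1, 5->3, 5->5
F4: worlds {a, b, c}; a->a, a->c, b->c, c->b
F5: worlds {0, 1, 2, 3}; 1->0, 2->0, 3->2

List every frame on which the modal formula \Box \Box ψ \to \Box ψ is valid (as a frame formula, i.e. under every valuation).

This is the axiom for density; its first-order frame correspondent is \forall x \forall y (Rxy \to \exists z (Rxz \wedge Rzy)).
F1: ✓.
F2: ✓.
F3: ✓.
F4: fails — Rbc but no z with Rbz and Rzc.
F5: fails — R10 but no z with R1z and Rz0.

F1, F2, F3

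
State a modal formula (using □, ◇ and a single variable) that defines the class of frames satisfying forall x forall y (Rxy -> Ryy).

A defining formula is □(□r → r) (the T□ axiom).
Suppose □(□r→r) is valid. Take Rxy and set V(r)={w : Ryw}. Then at y, □r holds; since □(□r→r) at x, □r→r at y, so r at y, i.e. Ryy.

□(□r → r)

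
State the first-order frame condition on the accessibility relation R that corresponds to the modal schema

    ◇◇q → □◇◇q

This is a Sahlqvist (Geach-type) schema ◇^2□^0q → □^1◇^2q.
Minimal-valuation argument: fix x; take any y with xR^2y and any z with xR^1z. Set V(q) to the set of worlds R-reachable from y in exactly 0 steps. Then □^0q holds at y, so the antecedent holds at x; validity forces ◇^2q at z, giving a w with zR^2w and yR^0w.
First-order correspondent: ∀x ∀y ∀z ((xR²y ∧ xRz) → ∃w (y = w ∧ zR²w)).

∀x ∀y ∀z ((xR²y ∧ xRz) → ∃w (y = w ∧ zR²w))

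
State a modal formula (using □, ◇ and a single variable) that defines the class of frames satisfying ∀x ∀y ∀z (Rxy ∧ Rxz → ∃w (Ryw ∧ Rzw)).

◇□r → □◇r

A defining formula is ◇□r → □◇r (the .2 axiom).
Suppose ◇□r→□◇r is valid. Take Rxy, Rxz and set V(r)={w : Ryw}. Then □r at y so ◇□r at x, so □◇r at x, so ◇r at z, giving w with Rzw and Ryw.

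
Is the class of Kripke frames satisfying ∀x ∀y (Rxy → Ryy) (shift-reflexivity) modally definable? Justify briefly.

Definable; □(□p → p) defines it

Yes: it is shift-reflexivity, defined by the T□ schema □(□p → p).
Suppose □(□p→p) is valid. Take Rxy and set V(p)={w : Ryw}. Then at y, □p holds; since □(□p→p) at x, □p→p at y, so p at y, i.e. Ryy.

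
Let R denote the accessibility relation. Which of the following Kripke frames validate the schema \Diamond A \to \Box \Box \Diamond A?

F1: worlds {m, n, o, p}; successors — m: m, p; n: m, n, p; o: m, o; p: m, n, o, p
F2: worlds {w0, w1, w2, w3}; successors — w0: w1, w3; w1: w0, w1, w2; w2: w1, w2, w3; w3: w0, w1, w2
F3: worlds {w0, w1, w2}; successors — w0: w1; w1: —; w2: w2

The schema corresponds to a generalized confluence (Geach) condition: \forall x \forall y \forall z ((xRy \wedge x R^2 z) \to \exists w (y = w \wedge zRw)).
F1: fails — mRp, mR²o but no w with p=w and oRw.
F2: fails — w0Rw3, w0R²w1 but no w with w3=w and w1Rw.
F3: holds.

F3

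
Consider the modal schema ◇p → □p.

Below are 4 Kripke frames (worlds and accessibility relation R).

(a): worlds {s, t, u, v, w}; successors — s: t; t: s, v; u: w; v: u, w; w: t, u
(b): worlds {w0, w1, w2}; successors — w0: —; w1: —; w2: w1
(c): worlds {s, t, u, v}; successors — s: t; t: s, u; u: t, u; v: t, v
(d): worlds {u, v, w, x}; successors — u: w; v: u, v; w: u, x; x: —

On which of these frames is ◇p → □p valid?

(b)

This is the axiom for partial functionality; its first-order frame correspondent is ∀x ∀y ∀z (Rxy ∧ Rxz → y = z).
(a): fails — t sees both s and v.
(b): condition met.
(c): fails — t sees both s and u.
(d): fails — v sees both u and v.
Valid on: (b).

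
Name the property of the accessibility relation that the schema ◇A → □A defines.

Suppose ◇A→□A is valid. Take Rxy, Rxz and set V(A)={y}. Then ◇A at x, so □A at x, so A at z, i.e. z=y.

Partial functionality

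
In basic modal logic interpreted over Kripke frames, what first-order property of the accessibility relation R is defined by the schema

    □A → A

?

This is the T axiom.
Its frame correspondent is reflexivity — ∀x Rxx.

reflexivity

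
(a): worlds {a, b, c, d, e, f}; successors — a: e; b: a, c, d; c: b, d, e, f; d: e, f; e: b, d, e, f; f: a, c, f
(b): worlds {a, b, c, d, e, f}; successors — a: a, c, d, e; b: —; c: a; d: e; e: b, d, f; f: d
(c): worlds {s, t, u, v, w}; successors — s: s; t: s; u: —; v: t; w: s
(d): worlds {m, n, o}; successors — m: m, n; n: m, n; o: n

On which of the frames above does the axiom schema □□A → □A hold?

(d)

Frame correspondent (Sahlqvist): ∀x ∀y (Rxy → ∃z (Rxz ∧ Rzy)) — i.e. density.
(a): fails — Rbc but no z with Rbz and Rzc.
(b): fails — Rde but no z with Rdz and Rze.
(c): fails — Rvt but no z with Rvz and Rzt.
(d): holds.
Valid on: (d).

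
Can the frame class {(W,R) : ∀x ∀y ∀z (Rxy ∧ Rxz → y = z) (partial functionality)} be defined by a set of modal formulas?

Definable; ◇q → □q defines it

The condition is partial functionality. A defining modal formula is ◇q → □q.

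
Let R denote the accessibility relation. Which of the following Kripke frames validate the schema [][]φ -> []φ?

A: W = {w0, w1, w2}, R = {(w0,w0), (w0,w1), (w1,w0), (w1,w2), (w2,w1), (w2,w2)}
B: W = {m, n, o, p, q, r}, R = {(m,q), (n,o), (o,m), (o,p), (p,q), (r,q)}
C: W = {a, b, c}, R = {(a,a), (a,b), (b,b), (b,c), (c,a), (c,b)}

This is the axiom for density; its first-order frame correspondent is forall x forall y (Rxy -> exists z (Rxz & Rzy)).
A: satisfies the condition.
B: fails — Rom but no z with Roz and Rzm.
C: satisfies the condition.

A, C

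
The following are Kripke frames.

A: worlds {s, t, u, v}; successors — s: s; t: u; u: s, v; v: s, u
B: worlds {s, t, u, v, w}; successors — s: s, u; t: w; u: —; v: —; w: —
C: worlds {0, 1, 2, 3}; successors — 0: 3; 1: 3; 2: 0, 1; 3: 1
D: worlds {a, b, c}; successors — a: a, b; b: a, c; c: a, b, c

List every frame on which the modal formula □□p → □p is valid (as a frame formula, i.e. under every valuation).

D

Frame correspondent (Sahlqvist): ∀x ∀y (Rxy → ∃z (Rxz ∧ Rzy)) — i.e. density.
A: fails — Ruv but no z with Ruz and Rzv.
B: fails — Rtw but no z with Rtz and Rzw.
C: fails — R31 but no z with R3z and Rz1.
D: satisfies the condition.
Valid on: D.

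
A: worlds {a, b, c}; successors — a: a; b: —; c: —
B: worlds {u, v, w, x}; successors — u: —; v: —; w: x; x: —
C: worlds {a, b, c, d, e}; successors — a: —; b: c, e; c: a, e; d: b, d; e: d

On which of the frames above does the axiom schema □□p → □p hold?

A

Frame correspondent (Sahlqvist): ∀x ∀y (Rxy → ∃z (Rxz ∧ Rzy)) — i.e. density.
A: condition met.
B: fails — Rwx but no z with Rwz and Rzx.
C: fails — Rbc but no z with Rbz and Rzc.
Valid on: A.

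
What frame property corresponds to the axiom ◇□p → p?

Equivalently (dual form): p → □◇p.
Suppose p→□◇p is valid. Take Rxy and set V(p)={x}. Then p at x, so □◇p at x, so ◇p at y, so some z with Ryz has p; z=x, i.e. Ryx.

symmetry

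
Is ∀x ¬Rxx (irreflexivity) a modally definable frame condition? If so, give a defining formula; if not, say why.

If a class were modally definable it would be closed under surjective bounded morphisms (Goldblatt–Thomason).
The 2-cycle (worlds s,t with s→t→s) is irreflexive, and the map sending every world to a single reflexive point • is a surjective bounded morphism (forth: every edge maps to (•,•); back: every world has a successor). So any modal formula valid on the 2-cycle is also valid on the reflexive point, which is not irreflexive.
Hence irreflexivity is not modally definable.

No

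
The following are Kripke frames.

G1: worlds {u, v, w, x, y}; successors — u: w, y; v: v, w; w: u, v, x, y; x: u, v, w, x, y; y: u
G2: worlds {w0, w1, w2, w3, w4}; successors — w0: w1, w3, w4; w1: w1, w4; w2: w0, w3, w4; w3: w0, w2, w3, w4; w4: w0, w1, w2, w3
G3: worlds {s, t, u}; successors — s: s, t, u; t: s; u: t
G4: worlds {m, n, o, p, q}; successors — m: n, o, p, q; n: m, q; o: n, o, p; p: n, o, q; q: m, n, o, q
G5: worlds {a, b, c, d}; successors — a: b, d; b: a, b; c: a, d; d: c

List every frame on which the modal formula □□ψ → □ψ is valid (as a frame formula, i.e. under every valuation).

G2, G4

The schema corresponds to density: ∀x ∀y (Rxy → ∃z (Rxz ∧ Rzy)).
G1: fails — Ruw but no z with Ruz and Rzw.
G2: ✓.
G3: fails — Rut but no z with Ruz and Rzt.
G4: ✓.
G5: fails — Rdc but no z with Rdz and Rzc.
Valid on: G2, G4.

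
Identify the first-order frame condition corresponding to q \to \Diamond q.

reflexivity

Equivalently (dual form): □q → q.
Suppose □q→q is valid. At any x set V(q)={w : Rxw}. Then □q holds at x, so q holds at x, i.e. Rxx.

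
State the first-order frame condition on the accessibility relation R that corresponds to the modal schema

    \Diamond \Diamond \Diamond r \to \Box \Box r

This is a Sahlqvist (Geach-type) schema ◇^3□^0r → □^2◇^0r.
First-order correspondent: \forall x \forall y \forall z ((x R^3 y \wedge x R^2 z) \to \exists w (y = w \wedge z = w)).

\forall x \forall y \forall z ((x R^3 y \wedge x R^2 z) \to \exists w (y = w \wedge z = w))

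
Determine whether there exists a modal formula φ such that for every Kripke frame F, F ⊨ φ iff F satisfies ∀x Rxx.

Yes, by □r → r

The condition is reflexivity. A defining modal formula is □r → r.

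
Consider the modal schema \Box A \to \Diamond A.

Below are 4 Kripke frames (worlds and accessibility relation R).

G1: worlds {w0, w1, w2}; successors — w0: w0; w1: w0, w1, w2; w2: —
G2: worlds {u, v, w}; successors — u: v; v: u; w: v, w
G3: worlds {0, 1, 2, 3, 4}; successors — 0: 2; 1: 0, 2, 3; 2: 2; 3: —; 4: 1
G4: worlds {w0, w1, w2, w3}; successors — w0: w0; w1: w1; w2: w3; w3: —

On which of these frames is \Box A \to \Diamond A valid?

G2

The schema corresponds to seriality: \forall x \exists y Rxy.
G1: fails — world w2 has no successor.
G2: holds.
G3: fails — world 3 has no successor.
G4: fails — world w3 has no successor.
Valid on: G2.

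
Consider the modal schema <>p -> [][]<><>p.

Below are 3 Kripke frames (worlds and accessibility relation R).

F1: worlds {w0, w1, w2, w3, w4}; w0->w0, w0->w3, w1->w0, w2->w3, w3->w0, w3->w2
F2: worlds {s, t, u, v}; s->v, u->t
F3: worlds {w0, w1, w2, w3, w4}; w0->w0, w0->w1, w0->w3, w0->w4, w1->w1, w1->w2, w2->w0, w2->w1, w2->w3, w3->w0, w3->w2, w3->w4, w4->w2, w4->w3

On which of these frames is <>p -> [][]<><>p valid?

This is the axiom for a generalized confluence (Geach) condition; its first-order frame correspondent is forall x forall y forall z ((xRy & x R^2 z) -> exists w (y = w & z R^2 w)).
F1: fails — w0Rw3, w0R²w2 but no w with w3=w and w2R²w.
F2: satisfies the condition.
F3: fails — w0Rw4, w0R²w1 but no w with w4=w and w1R²w.
Valid on: F2.

F2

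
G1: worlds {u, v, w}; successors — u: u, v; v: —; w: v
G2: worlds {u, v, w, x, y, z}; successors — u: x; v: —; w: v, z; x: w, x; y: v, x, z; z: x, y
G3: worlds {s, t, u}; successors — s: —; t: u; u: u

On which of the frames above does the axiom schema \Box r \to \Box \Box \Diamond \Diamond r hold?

The schema corresponds to a generalized confluence (Geach) condition: \forall x \forall z (x R^2 z \to \exists w (xRw \wedge z R^2 w)).
G1: fails — uR²v but no t with uRt and vR²t.
G2: fails — wR²y but no t with wRt and yR²t.
G3: satisfies the condition.
Valid on: G3.

G3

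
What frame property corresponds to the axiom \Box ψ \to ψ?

This schema is the T axiom.
It corresponds to reflexivity: \forall x Rxx.

reflexivity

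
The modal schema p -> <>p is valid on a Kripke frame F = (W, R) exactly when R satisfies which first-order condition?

reflexivity

This is a form of the T axiom.
It corresponds to reflexivity: forall x Rxx.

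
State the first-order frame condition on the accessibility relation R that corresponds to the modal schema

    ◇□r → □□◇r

This is a Sahlqvist (Geach-type) schema ◇^1□^1r → □^2◇^1r.
First-order correspondent: ∀x ∀y ∀z ((xRy ∧ xR²z) → ∃w (yRw ∧ zRw)).

∀x ∀y ∀z ((xRy ∧ xR²z) → ∃w (yRw ∧ zRw))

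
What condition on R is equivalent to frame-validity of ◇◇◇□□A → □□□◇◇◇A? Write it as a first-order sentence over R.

∀x ∀y ∀z ((xR³y ∧ xR³z) → ∃w (yR²w ∧ zR³w))

This is a Sahlqvist (Geach-type) schema ◇^3□^2A → □^3◇^3A.
Minimal-valuation argument: fix x; take any y with xR^3y and any z with xR^3z. Set V(A) to the set of worlds R-reachable from y in exactly 2 steps. Then □^2A holds at y, so the antecedent holds at x; validity forces ◇^3A at z, giving a w with zR^3w and yR^2w.
First-order correspondent: ∀x ∀y ∀z ((xR³y ∧ xR³z) → ∃w (yR²w ∧ zR³w)).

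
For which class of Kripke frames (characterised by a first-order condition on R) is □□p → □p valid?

density

This is the C4 axiom.
It corresponds to density: ∀x ∀y (Rxy → ∃z (Rxz ∧ Rzy)).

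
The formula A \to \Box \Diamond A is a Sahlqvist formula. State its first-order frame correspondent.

Suppose A→□◇A is valid. Take Rxy and set V(A)={x}. Then A at x, so □◇A at x, so ◇A at y, so some z with Ryz has A; z=x, i.e. Ryx.
Conversely, on a frame with symmetry the schema holds at every world under every valuation.
So the correspondent is symmetry.

Symmetry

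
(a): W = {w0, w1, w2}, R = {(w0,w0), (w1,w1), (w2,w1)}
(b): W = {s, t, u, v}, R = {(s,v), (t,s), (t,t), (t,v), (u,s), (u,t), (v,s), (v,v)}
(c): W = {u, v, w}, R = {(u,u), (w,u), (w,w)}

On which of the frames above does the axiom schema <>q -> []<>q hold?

(a)

Frame correspondent (Sahlqvist): forall x forall y forall z (Rxy & Rxz -> Ryz) — i.e. the Euclidean property.
(a): holds.
(b): fails — Rtv and Rtt but not Rvt.
(c): fails — Rwu and Rww but not Ruw.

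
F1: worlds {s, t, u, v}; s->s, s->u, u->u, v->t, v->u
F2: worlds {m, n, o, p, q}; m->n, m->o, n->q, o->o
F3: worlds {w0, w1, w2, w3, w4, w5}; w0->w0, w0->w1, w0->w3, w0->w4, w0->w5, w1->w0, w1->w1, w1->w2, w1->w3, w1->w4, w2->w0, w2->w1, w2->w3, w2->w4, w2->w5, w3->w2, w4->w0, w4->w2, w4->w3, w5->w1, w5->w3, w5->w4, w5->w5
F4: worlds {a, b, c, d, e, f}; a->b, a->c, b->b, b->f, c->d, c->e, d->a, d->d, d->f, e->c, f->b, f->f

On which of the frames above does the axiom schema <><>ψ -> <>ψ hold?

F1

Frame correspondent (Sahlqvist): forall x forall y forall z (Rxy & Ryz -> Rxz) — i.e. transitivity.
F1: holds.
F2: fails — Rmn and Rnq but not Rmq.
F3: fails — Rw0w1 and Rw1w2 but not Rw0w2.
F4: fails — Rcd and Rdf but not Rcf.
Valid on: F1.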